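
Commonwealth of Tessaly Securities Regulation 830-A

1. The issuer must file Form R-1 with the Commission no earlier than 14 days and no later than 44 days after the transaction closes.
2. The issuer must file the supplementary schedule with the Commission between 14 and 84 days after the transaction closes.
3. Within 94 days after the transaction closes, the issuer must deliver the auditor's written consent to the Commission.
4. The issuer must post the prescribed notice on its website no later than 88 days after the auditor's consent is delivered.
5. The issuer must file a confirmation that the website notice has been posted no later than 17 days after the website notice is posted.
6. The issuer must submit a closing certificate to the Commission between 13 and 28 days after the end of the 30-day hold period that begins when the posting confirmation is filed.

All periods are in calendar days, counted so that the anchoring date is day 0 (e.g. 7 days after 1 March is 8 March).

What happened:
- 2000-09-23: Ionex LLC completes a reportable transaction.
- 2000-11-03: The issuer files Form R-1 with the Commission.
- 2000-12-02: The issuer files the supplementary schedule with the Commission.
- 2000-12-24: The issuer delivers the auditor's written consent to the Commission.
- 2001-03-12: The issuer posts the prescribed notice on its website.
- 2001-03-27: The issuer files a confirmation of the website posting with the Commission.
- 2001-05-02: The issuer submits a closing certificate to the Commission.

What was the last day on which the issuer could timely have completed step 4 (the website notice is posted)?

Step 4 runs from 2000-12-24, when the auditor's consent is delivered. 88 days after 2000-12-24 is 2001-03-22.

2001-03-22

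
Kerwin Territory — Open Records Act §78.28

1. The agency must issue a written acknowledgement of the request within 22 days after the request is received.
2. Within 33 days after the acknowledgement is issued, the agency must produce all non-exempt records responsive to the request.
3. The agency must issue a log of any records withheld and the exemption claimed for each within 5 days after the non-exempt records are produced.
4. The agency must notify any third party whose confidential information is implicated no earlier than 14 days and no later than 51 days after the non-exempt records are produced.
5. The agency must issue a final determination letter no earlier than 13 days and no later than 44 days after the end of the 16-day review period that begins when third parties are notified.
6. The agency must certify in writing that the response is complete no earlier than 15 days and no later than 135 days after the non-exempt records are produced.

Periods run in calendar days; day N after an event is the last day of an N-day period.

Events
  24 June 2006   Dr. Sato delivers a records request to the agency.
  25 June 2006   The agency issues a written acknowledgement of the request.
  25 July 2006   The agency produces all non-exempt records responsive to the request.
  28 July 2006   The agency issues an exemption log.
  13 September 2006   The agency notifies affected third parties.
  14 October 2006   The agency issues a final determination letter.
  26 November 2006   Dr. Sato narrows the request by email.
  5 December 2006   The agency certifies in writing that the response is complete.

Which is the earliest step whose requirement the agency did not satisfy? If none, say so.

Step 1 — counting 22 days from 24 June 2006 (when the request is received) gives a deadline of 16 July 2006; 25 June 2006 is within that limit.
Step 2 — counting 33 days from 25 June 2006 (when the acknowledgement is issued) gives a deadline of 28 July 2006; 25 July 2006 is within that limit.
Step 3 — counting 5 days from 25 July 2006 (when the non-exempt records are produced) gives a deadline of 30 July 2006; 28 July 2006 is within that limit.
Step 4 — 14 and 51 days from 25 July 2006 (when the non-exempt records are produced) are 8 August 2006 and 14 September 2006 respectively; done 13 September 2006, which is between those dates.
Step 5 — 13 and 44 days from 29 September 2006 (end of the 16-day review period, which began when third parties are notified on 13 September 2006) are 12 October 2006 and 12 November 2006 respectively; 14 October 2006 falls inside that range.
Step 6 — 15 and 135 days from 25 July 2006 (when the non-exempt records are produced) are 9 August 2006 and 7 December 2006 respectively; done 5 December 2006 — within the window.

None — every step was satisfied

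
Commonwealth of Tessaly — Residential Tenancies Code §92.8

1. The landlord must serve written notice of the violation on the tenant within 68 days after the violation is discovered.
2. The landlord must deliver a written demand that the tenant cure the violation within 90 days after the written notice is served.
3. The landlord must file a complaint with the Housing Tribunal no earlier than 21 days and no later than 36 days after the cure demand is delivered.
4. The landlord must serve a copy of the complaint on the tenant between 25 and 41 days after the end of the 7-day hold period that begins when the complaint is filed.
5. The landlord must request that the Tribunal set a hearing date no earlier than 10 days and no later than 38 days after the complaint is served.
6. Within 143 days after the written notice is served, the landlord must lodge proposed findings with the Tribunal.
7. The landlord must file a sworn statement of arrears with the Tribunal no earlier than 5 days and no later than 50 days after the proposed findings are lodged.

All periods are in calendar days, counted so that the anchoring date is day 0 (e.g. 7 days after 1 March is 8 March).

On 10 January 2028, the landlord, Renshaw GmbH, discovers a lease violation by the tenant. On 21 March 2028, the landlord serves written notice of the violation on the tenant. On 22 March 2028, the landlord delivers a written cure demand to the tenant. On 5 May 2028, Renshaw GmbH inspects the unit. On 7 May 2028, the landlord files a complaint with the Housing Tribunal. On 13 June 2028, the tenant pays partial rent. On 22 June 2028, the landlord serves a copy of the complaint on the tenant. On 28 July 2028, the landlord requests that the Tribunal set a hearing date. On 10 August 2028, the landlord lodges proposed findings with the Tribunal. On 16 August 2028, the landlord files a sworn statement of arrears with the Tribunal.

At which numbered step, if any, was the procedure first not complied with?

Step 1

(1) due by 10 January 2028 + 68 days = 18 March 2028; done 21 March 2028 — 3 days late.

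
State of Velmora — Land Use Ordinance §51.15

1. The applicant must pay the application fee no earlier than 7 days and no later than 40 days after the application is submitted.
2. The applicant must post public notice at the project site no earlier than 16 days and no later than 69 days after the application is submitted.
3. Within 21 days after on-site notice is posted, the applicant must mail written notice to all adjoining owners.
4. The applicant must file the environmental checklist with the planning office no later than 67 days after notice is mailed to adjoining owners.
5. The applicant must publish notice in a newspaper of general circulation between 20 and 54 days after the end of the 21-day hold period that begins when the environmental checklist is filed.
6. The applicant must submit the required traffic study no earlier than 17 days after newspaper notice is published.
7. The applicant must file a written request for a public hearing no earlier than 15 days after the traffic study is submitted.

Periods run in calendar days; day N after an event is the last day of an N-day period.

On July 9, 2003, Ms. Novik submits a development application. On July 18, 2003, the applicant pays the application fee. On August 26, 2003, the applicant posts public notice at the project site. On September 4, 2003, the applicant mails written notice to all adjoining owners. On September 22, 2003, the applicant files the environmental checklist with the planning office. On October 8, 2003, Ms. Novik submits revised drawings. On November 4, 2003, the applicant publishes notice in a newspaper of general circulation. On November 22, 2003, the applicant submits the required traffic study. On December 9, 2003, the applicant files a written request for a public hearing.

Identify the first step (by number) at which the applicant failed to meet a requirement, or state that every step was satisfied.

(1) the permitted window runs from July 9, 2003 + 7 = July 16, 2003 to July 9, 2003 + 40 = August 18, 2003; July 18, 2003 falls inside that range.
(2) the permitted window runs from July 9, 2003 + 16 = July 25, 2003 to July 9, 2003 + 69 = September 16, 2003; August 26, 2003 falls inside that range.
(3) due by August 26, 2003 + 21 days = September 16, 2003; September 4, 2003 is within that limit.
(4) due by September 4, 2003 + 67 days = November 10, 2003; done September 22, 2003 — timely.
(5) the permitted window runs from October 13, 2003 + 20 = November 2, 2003 to October 13, 2003 + 54 = December 6, 2003; November 4, 2003 falls inside that range.
(6) permitted from November 4, 2003 + 17 days = November 21, 2003 onward; done November 22, 2003, after the minimum wait.
(7) permitted from November 22, 2003 + 15 days = December 7, 2003 onward; December 9, 2003 is on or after that date.

None — every step was satisfied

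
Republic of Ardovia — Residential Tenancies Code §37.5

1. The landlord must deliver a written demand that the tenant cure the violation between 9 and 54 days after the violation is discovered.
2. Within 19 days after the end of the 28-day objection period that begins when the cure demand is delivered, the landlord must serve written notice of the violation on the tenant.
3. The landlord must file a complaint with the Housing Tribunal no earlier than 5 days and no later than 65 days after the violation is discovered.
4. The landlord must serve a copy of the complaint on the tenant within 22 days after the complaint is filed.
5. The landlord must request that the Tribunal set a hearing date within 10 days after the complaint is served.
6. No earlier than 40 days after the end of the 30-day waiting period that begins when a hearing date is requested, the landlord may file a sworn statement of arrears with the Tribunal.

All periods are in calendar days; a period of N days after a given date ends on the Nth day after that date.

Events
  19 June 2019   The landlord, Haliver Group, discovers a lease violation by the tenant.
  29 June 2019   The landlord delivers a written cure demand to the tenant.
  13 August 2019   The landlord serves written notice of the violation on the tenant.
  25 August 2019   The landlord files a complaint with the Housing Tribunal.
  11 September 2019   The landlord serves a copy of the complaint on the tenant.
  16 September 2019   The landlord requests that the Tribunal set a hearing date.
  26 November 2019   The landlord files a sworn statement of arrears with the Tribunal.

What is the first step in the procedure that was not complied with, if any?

Step 3

(1) the permitted window runs from 19 June 2019 + 9 = 28 June 2019 to 19 June 2019 + 54 = 12 August 2019; done 29 June 2019, which is between those dates.
(2) due by 27 July 2019 + 19 days = 15 August 2019; done 13 August 2019 — timely.
(3) the permitted window runs from 19 June 2019 + 5 = 24 June 2019 to 19 June 2019 + 65 = 23 August 2019; done 25 August 2019 — 2 days after the window closed.
Later steps need not be reached.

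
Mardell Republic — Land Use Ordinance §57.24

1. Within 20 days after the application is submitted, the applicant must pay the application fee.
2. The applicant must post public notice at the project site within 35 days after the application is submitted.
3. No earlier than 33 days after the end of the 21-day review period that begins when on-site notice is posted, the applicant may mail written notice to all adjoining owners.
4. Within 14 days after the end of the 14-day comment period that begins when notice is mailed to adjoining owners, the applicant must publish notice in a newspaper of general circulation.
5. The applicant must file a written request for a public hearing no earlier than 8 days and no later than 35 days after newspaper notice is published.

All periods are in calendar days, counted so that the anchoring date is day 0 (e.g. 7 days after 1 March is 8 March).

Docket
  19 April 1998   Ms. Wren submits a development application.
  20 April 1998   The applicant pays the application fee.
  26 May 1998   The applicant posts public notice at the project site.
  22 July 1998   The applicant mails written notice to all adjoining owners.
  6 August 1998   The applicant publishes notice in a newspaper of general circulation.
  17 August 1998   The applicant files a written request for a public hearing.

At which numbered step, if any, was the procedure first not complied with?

(1) due by 19 April 1998 + 20 days = 9 May 1998; 20 April 1998 is within that limit.
(2) due by 19 April 1998 + 35 days = 24 May 1998; done 26 May 1998 — 2 days late.

Step 2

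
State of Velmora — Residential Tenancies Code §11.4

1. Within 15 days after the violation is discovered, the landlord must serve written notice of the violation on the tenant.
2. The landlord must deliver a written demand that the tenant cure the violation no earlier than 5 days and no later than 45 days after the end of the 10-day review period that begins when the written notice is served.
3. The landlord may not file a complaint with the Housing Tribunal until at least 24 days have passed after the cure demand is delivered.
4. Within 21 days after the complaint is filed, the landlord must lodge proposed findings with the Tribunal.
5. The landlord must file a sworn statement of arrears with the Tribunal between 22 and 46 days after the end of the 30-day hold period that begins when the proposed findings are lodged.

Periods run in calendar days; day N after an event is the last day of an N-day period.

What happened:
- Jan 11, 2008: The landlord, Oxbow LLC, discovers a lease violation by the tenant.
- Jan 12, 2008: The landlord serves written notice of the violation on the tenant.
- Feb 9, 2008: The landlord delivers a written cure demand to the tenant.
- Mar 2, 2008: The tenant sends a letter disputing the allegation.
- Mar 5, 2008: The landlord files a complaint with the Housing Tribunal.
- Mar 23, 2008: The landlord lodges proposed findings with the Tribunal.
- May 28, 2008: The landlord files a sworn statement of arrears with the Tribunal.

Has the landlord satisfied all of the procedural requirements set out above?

Step 1 — counting 15 days from Jan 11, 2008 (when the violation is discovered) gives a deadline of Jan 26, 2008; Jan 12, 2008 is within that limit.
Step 2 — 5 and 45 days from Jan 22, 2008 (end of the 10-day review period, which began when the written notice is served on Jan 12, 2008) are Jan 27, 2008 and Mar 7, 2008 respectively; done Feb 9, 2008 — within the window.
Step 3 — must wait 24 days from Feb 9, 2008 (when the cure demand is delivered), so not before Mar 4, 2008; done Mar 5, 2008, after the minimum wait.
Step 4 — counting 21 days from Mar 5, 2008 (when the complaint is filed) gives a deadline of Mar 26, 2008; done Mar 23, 2008 — timely.
Step 5 — 22 and 46 days from Apr 22, 2008 (end of the 30-day hold period, which began when the proposed findings are lodged on Mar 23, 2008) are May 14, 2008 and Jun 7, 2008 respectively; done May 28, 2008, which is between those dates.

Yes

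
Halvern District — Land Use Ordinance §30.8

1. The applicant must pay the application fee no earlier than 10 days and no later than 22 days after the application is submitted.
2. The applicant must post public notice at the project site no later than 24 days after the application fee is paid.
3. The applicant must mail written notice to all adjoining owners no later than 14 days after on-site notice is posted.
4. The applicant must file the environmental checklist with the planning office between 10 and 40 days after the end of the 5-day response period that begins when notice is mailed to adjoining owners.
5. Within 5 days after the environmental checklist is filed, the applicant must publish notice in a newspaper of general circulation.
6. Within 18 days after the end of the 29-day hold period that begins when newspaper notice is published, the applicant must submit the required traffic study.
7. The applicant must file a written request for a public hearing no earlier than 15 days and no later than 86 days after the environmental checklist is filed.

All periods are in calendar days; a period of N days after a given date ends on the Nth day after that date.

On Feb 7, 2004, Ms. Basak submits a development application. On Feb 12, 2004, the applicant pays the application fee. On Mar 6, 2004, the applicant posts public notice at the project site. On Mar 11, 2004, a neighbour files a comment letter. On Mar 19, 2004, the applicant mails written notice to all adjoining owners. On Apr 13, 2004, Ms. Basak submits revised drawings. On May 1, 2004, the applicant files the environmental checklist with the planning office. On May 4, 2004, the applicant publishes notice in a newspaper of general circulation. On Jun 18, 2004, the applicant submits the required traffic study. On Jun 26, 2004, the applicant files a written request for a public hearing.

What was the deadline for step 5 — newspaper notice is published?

May 6, 2004

Step 5 runs from May 1, 2004, when the environmental checklist is filed. 5 days after May 1, 2004 is May 6, 2004.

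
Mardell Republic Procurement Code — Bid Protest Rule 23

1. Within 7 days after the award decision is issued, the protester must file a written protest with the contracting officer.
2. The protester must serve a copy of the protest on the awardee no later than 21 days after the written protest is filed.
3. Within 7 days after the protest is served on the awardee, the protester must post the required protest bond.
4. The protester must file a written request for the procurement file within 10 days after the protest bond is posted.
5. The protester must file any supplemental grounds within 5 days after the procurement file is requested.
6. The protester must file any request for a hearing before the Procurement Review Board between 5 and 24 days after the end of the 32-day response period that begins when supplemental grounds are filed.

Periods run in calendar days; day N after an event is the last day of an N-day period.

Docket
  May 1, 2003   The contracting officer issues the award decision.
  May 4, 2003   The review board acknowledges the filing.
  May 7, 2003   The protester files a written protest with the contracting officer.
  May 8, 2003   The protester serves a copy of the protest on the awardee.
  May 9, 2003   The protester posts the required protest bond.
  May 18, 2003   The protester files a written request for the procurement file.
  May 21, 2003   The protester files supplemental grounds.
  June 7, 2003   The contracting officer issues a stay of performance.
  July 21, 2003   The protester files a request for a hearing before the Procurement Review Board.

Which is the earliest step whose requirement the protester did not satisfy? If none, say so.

(1) due by May 1, 2003 + 7 days = May 8, 2003; May 7, 2003 is within that limit.
(2) due by May 7, 2003 + 21 days = May 28, 2003; completed May 8, 2003, before the deadline.
(3) due by May 8, 2003 + 7 days = May 15, 2003; completed May 9, 2003, before the deadline.
(4) due by May 9, 2003 + 10 days = May 19, 2003; completed May 18, 2003, before the deadline.
(5) due by May 18, 2003 + 5 days = May 23, 2003; done May 21, 2003 — timely.
(6) the permitted window runs from June 22, 2003 + 5 = June 27, 2003 to June 22, 2003 + 24 = July 16, 2003; July 21, 2003 is 5 days past the end of the window.

Step 6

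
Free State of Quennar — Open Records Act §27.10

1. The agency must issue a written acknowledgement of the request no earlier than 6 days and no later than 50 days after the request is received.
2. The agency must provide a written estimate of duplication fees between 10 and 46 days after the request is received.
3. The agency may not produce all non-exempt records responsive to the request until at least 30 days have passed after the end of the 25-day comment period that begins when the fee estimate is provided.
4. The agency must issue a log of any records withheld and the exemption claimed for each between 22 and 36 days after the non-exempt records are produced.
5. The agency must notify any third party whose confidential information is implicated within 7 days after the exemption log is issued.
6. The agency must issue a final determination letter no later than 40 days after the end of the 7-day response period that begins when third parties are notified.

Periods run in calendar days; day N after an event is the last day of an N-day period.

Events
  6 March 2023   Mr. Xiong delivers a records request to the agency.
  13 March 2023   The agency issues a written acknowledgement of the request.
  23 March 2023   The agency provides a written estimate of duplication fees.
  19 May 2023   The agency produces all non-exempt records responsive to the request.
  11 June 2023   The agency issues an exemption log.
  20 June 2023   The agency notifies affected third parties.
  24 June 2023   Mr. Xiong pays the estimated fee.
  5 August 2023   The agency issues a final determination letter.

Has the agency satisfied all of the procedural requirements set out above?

No

Step 1 — 6 and 50 days from 6 March 2023 (when the request is received) are 12 March 2023 and 25 April 2023 respectively; done 13 March 2023 — within the window.
Step 2 — 10 and 46 days from 6 March 2023 (when the request is received) are 16 March 2023 and 21 April 2023 respectively; 23 March 2023 falls inside that range.
Step 3 — must wait 30 days from 17 April 2023 (end of the 25-day comment period, which began when the fee estimate is provided on 23 March 2023), so not before 17 May 2023; done 19 May 2023, after the minimum wait.
Step 4 — 22 and 36 days from 19 May 2023 (when the non-exempt records are produced) are 10 June 2023 and 24 June 2023 respectively; done 11 June 2023 — within the window.
Step 5 — counting 7 days from 11 June 2023 (when the exemption log is issued) gives a deadline of 18 June 2023; done 20 June 2023 — 2 days late.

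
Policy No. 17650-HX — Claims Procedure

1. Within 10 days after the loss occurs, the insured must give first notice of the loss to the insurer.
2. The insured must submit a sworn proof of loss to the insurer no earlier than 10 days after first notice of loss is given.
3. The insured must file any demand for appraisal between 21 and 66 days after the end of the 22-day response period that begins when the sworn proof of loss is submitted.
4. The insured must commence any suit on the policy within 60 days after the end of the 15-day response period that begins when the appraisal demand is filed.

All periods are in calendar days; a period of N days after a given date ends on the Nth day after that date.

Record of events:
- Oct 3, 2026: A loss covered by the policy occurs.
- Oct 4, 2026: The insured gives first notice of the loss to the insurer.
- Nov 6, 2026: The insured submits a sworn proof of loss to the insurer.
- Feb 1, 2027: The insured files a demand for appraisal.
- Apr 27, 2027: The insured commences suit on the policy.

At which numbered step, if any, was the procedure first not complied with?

(1) due by Oct 3, 2026 + 10 days = Oct 13, 2026; done Oct 4, 2026 — timely.
(2) permitted from Oct 4, 2026 + 10 days = Oct 14, 2026 onward; done Nov 6, 2026 — permitted.
(3) the permitted window runs from Nov 28, 2026 + 21 = Dec 19, 2026 to Nov 28, 2026 + 66 = Feb 2, 2027; done Feb 1, 2027 — within the window.
(4) due by Feb 16, 2027 + 60 days = Apr 17, 2027; Apr 27, 2027 misses that deadline by 10 days.

Step 4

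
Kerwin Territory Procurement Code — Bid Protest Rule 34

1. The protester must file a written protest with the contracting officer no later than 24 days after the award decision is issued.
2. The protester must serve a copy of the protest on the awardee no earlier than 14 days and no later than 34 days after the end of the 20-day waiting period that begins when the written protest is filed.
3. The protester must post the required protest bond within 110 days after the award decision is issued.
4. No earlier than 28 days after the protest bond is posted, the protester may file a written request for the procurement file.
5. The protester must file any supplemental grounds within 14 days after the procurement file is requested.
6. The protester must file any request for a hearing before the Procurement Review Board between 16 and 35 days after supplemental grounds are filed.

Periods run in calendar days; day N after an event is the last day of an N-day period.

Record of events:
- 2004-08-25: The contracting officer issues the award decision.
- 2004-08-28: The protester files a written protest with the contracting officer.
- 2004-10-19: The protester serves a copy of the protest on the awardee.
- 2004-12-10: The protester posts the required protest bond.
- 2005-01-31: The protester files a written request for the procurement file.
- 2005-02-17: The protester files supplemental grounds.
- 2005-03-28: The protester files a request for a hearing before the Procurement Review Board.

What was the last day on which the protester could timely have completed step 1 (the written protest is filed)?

2004-09-18

Step 1 runs from 2004-08-25, when the award decision is issued. 24 days after 2004-08-25 is 2004-09-18.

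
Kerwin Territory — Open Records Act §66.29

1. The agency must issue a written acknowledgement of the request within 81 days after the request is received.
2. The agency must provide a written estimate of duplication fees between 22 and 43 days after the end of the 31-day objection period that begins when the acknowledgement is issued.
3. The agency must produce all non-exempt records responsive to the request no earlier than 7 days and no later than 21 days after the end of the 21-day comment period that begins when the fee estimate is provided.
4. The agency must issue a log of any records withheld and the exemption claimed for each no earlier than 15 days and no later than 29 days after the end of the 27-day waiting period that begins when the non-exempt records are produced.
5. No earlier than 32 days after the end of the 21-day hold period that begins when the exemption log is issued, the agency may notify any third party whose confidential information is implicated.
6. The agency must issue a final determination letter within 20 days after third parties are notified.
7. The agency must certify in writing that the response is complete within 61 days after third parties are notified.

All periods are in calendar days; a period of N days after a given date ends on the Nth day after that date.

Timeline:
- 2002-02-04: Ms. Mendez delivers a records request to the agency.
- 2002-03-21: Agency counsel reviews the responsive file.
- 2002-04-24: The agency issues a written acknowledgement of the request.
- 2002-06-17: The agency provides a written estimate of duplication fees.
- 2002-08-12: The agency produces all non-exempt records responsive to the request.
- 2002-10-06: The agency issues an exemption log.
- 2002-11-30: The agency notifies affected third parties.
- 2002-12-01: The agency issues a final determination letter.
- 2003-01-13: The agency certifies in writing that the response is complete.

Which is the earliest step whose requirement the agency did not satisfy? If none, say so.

Step 3

(1) due by 2002-02-04 + 81 days = 2002-04-26; done 2002-04-24 — timely.
(2) the permitted window runs from 2002-05-25 + 22 = 2002-06-16 to 2002-05-25 + 43 = 2002-07-07; 2002-06-17 falls inside that range.
(3) the permitted window runs from 2002-07-08 + 7 = 2002-07-15 to 2002-07-08 + 21 = 2002-07-29; 2002-08-12 is 14 days past the end of the window.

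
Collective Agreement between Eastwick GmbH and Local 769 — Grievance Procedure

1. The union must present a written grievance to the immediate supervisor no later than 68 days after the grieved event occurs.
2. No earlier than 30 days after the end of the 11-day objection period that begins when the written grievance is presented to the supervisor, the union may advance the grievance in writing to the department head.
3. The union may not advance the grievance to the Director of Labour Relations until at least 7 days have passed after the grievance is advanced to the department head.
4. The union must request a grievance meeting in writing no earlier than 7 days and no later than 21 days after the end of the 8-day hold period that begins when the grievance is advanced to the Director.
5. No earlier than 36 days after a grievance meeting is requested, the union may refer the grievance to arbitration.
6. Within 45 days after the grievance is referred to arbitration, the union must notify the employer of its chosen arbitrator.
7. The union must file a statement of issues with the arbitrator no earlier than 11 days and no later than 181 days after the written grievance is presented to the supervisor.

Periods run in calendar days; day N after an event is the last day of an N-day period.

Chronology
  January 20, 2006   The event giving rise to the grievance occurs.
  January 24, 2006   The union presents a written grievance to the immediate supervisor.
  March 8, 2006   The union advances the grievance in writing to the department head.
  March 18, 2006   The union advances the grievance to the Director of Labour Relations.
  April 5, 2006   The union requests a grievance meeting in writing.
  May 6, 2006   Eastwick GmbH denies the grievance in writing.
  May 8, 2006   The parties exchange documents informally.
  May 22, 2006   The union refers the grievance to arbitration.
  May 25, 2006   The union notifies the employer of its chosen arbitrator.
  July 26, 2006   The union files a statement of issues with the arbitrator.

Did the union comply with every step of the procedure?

(1) due by January 20, 2006 + 68 days = March 29, 2006; completed January 24, 2006, before the deadline.
(2) permitted from February 4, 2006 + 30 days = March 6, 2006 onward; March 8, 2006 is on or after that date.
(3) permitted from March 8, 2006 + 7 days = March 15, 2006 onward; done March 18, 2006, after the minimum wait.
(4) the permitted window runs from March 26, 2006 + 7 = April 2, 2006 to March 26, 2006 + 21 = April 16, 2006; done April 5, 2006, which is between those dates.
(5) permitted from April 5, 2006 + 36 days = May 11, 2006 onward; done May 22, 2006, after the minimum wait.
(6) due by May 22, 2006 + 45 days = July 6, 2006; May 25, 2006 is within that limit.
(7) the permitted window runs from January 24, 2006 + 11 = February 4, 2006 to January 24, 2006 + 181 = July 24, 2006; done July 26, 2006 — 2 days after the window closed.

No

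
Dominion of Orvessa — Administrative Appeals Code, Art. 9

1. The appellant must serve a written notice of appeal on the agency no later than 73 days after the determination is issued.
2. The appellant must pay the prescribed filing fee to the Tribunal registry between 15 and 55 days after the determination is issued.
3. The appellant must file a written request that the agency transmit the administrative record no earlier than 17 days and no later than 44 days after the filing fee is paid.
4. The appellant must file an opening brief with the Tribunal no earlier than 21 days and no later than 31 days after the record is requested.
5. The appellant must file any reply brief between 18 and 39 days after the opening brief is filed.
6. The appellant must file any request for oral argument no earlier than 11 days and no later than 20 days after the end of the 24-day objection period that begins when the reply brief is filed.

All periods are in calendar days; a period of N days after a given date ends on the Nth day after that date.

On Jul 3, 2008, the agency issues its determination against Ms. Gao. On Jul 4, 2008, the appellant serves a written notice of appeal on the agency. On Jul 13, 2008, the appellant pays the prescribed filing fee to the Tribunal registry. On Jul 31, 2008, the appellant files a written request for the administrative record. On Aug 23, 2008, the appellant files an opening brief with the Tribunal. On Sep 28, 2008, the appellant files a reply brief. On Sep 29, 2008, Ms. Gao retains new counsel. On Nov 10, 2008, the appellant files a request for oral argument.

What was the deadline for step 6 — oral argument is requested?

The reply brief is filed on Sep 28, 2008; the 24-day objection period therefore ends Oct 22, 2008, and step 6 runs from that date. The window is 11–20 days after Oct 22, 2008; it closes on Nov 11, 2008.

Nov 11, 2008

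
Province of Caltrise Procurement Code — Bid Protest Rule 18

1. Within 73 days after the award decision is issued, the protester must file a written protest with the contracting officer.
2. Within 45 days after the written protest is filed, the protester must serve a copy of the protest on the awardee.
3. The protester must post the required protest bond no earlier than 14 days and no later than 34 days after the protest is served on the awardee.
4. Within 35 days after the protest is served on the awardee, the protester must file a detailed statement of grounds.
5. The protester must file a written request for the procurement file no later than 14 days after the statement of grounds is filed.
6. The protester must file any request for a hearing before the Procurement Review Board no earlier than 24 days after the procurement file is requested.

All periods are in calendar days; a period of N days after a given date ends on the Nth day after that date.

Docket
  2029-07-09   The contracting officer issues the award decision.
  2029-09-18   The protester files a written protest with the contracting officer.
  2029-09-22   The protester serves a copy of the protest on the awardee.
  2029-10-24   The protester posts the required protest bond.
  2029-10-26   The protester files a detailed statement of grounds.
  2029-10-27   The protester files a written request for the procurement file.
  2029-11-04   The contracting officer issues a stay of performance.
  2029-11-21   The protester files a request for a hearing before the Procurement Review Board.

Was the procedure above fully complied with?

Yes

Step 1 — counting 73 days from 2029-07-09 (when the award decision is issued) gives a deadline of 2029-09-20; done 2029-09-18 — timely.
Step 2 — counting 45 days from 2029-09-18 (when the written protest is filed) gives a deadline of 2029-11-02; done 2029-09-22 — timely.
Step 3 — 14 and 34 days from 2029-09-22 (when the protest is served on the awardee) are 2029-10-06 and 2029-10-26 respectively; 2029-10-24 falls inside that range.
Step 4 — counting 35 days from 2029-09-22 (when the protest is served on the awardee) gives a deadline of 2029-10-27; 2029-10-26 is within that limit.
Step 5 — counting 14 days from 2029-10-26 (when the statement of grounds is filed) gives a deadline of 2029-11-09; completed 2029-10-27, before the deadline.
Step 6 — must wait 24 days from 2029-10-27 (when the procurement file is requested), so not before 2029-11-20; done 2029-11-21 — permitted.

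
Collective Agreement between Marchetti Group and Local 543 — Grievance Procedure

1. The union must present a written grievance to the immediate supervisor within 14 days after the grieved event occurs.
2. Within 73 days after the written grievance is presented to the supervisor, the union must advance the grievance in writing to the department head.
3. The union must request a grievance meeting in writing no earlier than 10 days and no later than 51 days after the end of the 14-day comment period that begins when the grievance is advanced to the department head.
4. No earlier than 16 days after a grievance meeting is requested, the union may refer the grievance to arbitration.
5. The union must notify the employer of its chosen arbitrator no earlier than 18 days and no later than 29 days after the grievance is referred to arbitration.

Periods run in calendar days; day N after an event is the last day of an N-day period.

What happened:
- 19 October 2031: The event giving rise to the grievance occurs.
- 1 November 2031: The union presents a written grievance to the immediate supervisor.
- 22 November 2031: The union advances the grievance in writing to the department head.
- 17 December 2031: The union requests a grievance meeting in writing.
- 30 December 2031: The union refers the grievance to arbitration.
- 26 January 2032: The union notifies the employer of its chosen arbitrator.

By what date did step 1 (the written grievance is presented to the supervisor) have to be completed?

Step 1 runs from 19 October 2031, when the grieved event occurs. 14 days after 19 October 2031 is 2 November 2031.

2 November 2031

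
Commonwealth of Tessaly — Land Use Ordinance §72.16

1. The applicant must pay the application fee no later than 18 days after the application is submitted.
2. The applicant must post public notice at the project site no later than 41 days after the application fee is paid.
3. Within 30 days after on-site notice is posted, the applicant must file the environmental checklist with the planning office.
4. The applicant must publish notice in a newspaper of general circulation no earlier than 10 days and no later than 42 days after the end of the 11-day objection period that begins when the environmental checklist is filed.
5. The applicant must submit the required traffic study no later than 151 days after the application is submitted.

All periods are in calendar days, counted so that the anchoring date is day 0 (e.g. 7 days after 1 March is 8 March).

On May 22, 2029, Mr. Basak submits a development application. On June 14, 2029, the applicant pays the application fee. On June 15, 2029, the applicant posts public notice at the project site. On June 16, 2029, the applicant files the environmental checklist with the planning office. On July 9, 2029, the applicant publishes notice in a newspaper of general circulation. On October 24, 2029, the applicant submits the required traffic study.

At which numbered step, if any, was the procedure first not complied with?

Step 1 — counting 18 days from May 22, 2029 (when the application is submitted) gives a deadline of June 9, 2029; done June 14, 2029 — 5 days late.
Later steps need not be reached.

Step 1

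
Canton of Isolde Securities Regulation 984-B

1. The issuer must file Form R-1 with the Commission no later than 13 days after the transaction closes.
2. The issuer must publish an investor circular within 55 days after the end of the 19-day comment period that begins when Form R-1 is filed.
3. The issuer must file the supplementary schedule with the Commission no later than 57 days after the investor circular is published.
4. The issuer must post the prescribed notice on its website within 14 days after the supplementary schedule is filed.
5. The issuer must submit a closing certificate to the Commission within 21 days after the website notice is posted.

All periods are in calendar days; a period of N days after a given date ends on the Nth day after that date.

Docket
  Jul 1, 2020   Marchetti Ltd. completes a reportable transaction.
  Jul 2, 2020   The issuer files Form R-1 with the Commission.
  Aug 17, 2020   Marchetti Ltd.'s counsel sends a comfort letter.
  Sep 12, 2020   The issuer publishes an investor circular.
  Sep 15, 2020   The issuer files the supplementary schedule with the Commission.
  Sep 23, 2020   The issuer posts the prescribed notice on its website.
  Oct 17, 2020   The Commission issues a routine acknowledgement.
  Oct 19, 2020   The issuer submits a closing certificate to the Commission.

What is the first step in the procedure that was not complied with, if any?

Step 5

(1) due by Jul 1, 2020 + 13 days = Jul 14, 2020; Jul 2, 2020 is within that limit.
(2) due by Jul 21, 2020 + 55 days = Sep 14, 2020; completed Sep 12, 2020, before the deadline.
(3) due by Sep 12, 2020 + 57 days = Nov 8, 2020; done Sep 15, 2020 — timely.
(4) due by Sep 15, 2020 + 14 days = Sep 29, 2020; done Sep 23, 2020 — timely.
(5) due by Sep 23, 2020 + 21 days = Oct 14, 2020; not done until Oct 19, 2020, 5 days after the deadline.
The analysis stops there.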